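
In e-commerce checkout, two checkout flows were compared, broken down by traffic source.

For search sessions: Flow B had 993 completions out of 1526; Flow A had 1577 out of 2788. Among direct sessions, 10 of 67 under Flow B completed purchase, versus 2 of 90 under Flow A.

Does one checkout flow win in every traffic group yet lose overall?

Search: Flow B 993/1526 = 65.1%, Flow A 1577/2788 = 56.6% → Flow B
Direct: Flow B 10/67 = 14.9%, Flow A 2/90 = 2.2% → Flow B
Overall: Flow B 1003/1593 = 63.0%, Flow A 1579/2878 = 54.9% → Flow B
Flow B wins overall and in every traffic group — no reversal.

No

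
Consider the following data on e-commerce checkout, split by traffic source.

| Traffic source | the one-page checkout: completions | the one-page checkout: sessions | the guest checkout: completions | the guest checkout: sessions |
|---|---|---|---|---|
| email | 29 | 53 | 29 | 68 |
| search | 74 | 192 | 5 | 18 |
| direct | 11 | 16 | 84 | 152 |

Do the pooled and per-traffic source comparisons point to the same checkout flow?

No

Email: the one-page checkout 29/53 = 54.7%, the guest checkout 29/68 = 42.6% → the one-page checkout
Search: the one-page checkout 74/192 = 38.5%, the guest checkout 5/18 = 27.8% → the one-page checkout
Direct: the one-page checkout 11/16 = 68.8%, the guest checkout 84/152 = 55.3% → the one-page checkout
Overall: the one-page checkout 114/261 = 43.7%, the guest checkout 118/238 = 49.6% → the guest checkout
The one-page checkout wins each traffic group but the guest checkout wins overall — the comparison reverses. The one-page checkout's sessions skew toward search, which has a lower base rate.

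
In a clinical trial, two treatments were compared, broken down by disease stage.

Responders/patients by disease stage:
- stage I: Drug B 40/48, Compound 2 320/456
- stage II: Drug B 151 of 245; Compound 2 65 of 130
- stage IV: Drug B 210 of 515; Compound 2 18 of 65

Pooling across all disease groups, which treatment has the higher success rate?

Stage I: Drug B 40/48 = 83.3%, Compound 2 320/456 = 70.2% → Drug B
Stage II: Drug B 151/245 = 61.6%, Compound 2 65/130 = 50.0% → Drug B
Stage IV: Drug B 210/515 = 40.8%, Compound 2 18/65 = 27.7% → Drug B
Overall: Drug B 401/808 = 49.6%, Compound 2 403/651 = 61.9% → Compound 2
(Drug B wins every disease group but Compound 2 wins overall — Drug B's patients skew toward the low-rate stage IV group.)

Compound 2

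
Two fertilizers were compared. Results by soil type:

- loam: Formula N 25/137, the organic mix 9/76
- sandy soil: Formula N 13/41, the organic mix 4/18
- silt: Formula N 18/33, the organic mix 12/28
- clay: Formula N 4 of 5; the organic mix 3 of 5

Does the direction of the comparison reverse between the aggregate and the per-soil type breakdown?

Loam: Formula N 25/137 = 18.2%, the organic mix 9/76 = 11.8% → Formula N
Sandy soil: Formula N 13/41 = 31.7%, the organic mix 4/18 = 22.2% → Formula N
Silt: Formula N 18/33 = 54.5%, the organic mix 12/28 = 42.9% → Formula N
Clay: Formula N 4/5 = 80.0%, the organic mix 3/5 = 60.0% → Formula N
Overall: Formula N 60/216 = 27.8%, the organic mix 28/127 = 22.0% → Formula N
Formula N wins overall and in every soil group — no reversal.

No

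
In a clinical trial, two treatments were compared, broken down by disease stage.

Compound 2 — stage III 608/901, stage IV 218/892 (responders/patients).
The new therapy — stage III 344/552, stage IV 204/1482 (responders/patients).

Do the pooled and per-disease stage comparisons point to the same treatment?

Stage III: Compound 2 608/901 = 67.5%, the new therapy 344/552 = 62.3% → Compound 2
Stage IV: Compound 2 218/892 = 24.4%, the new therapy 204/1482 = 13.8% → Compound 2
Overall: Compound 2 826/1793 = 46.1%, the new therapy 548/2034 = 26.9% → Compound 2
Compound 2 wins overall and in every disease group — no reversal.

Yes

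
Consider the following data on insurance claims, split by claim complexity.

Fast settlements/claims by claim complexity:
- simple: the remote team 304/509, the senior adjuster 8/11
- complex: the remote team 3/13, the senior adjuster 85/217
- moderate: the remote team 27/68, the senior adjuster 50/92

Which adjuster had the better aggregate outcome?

Simple: the remote team 304/509 = 59.7%, the senior adjuster 8/11 = 72.7% → the senior adjuster
Complex: the remote team 3/13 = 23.1%, the senior adjuster 85/217 = 39.2% → the senior adjuster
Moderate: the remote team 27/68 = 39.7%, the senior adjuster 50/92 = 54.3% → the senior adjuster
Overall: the remote team 334/590 = 56.6%, the senior adjuster 143/320 = 44.7% → the remote team
(The senior adjuster wins every claim group but the remote team wins overall — the senior adjuster's claims skew toward the low-rate complex group.)

the remote team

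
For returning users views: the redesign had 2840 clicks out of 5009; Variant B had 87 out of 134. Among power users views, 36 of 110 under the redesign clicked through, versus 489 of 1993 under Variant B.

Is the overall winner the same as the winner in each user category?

Returning users: the redesign 2840/5009 = 56.7%, Variant B 87/134 = 64.9% → Variant B
Power users: the redesign 36/110 = 32.7%, Variant B 489/1993 = 24.5% → the redesign
Overall: the redesign 2876/5119 = 56.2%, Variant B 576/2127 = 27.1% → the redesign
Neither sweeps: the redesign wins 1 of 2 groups, Variant B wins 1. The redesign wins overall but not every group — no Simpson reversal.

No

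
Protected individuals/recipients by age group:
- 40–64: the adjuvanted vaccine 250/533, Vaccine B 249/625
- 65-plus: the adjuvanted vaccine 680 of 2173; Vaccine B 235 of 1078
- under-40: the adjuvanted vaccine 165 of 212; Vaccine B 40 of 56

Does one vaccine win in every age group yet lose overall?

40–64: the adjuvanted vaccine 250/533 = 46.9%, Vaccine B 249/625 = 39.8% → the adjuvanted vaccine
65-plus: the adjuvanted vaccine 680/2173 = 31.3%, Vaccine B 235/1078 = 21.8% → the adjuvanted vaccine
Under-40: the adjuvanted vaccine 165/212 = 77.8%, Vaccine B 40/56 = 71.4% → the adjuvanted vaccine
Overall: the adjuvanted vaccine 1095/2918 = 37.5%, Vaccine B 524/1759 = 29.8% → the adjuvanted vaccine
The adjuvanted vaccine wins overall and in every age group — no reversal.

No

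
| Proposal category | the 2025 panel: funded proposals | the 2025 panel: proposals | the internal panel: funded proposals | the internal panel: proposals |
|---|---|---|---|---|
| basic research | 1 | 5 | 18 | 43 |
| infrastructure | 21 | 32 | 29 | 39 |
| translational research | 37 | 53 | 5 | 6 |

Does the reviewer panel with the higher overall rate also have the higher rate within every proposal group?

No

Basic research: the 2025 panel 1/5 = 20.0%, the internal panel 18/43 = 41.9% → the internal panel
Infrastructure: the 2025 panel 21/32 = 65.6%, the internal panel 29/39 = 74.4% → the internal panel
Translational research: the 2025 panel 37/53 = 69.8%, the internal panel 5/6 = 83.3% → the internal panel
Overall: the 2025 panel 59/90 = 65.6%, the internal panel 52/88 = 59.1% → the 2025 panel
The internal panel wins each proposal group but the 2025 panel wins overall — the comparison reverses. The internal panel's proposals skew toward basic research, which has a lower base rate.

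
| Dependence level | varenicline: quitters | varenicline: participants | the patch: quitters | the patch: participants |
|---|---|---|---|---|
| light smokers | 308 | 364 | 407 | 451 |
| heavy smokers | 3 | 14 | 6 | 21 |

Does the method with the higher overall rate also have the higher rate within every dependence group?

Light smokers: varenicline 308/364 = 84.6%, the patch 407/451 = 90.2% → the patch
Heavy smokers: varenicline 3/14 = 21.4%, the patch 6/21 = 28.6% → the patch
Overall: varenicline 311/378 = 82.3%, the patch 413/472 = 87.5% → the patch
The patch wins overall and in every dependence group — no reversal.

Yes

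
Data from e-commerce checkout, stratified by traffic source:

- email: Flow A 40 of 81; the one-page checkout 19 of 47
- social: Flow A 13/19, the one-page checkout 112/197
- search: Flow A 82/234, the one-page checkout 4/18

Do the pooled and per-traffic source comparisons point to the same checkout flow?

Email: Flow A 40/81 = 49.4%, the one-page checkout 19/47 = 40.4% → Flow A
Social: Flow A 13/19 = 68.4%, the one-page checkout 112/197 = 56.9% → Flow A
Search: Flow A 82/234 = 35.0%, the one-page checkout 4/18 = 22.2% → Flow A
Overall: Flow A 135/334 = 40.4%, the one-page checkout 135/262 = 51.5% → the one-page checkout
Flow A wins each traffic group but the one-page checkout wins overall — the comparison reverses. Flow A's sessions skew toward search, which has a lower base rate.

No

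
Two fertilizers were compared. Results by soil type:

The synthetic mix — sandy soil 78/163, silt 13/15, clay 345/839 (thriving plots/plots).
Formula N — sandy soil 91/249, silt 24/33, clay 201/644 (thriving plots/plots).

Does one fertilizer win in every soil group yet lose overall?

Sandy soil: the synthetic mix 78/163 = 47.9%, Formula N 91/249 = 36.5% → the synthetic mix
Silt: the synthetic mix 13/15 = 86.7%, Formula N 24/33 = 72.7% → the synthetic mix
Clay: the synthetic mix 345/839 = 41.1%, Formula N 201/644 = 31.2% → the synthetic mix
Overall: the synthetic mix 436/1017 = 42.9%, Formula N 316/926 = 34.1% → the synthetic mix
The synthetic mix wins overall and in every soil group — no reversal.

No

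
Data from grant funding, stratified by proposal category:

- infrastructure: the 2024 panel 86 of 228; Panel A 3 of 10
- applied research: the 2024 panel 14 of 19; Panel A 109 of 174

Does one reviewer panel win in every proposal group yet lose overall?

Infrastructure: the 2024 panel 86/228 = 37.7%, Panel A 3/10 = 30.0% → the 2024 panel
Applied research: the 2024 panel 14/19 = 73.7%, Panel A 109/174 = 62.6% → the 2024 panel
Overall: the 2024 panel 100/247 = 40.5%, Panel A 112/184 = 60.9% → Panel A
The 2024 panel wins each proposal group but Panel A wins overall — the comparison reverses. The 2024 panel's proposals skew toward infrastructure, which has a lower base rate.

Yes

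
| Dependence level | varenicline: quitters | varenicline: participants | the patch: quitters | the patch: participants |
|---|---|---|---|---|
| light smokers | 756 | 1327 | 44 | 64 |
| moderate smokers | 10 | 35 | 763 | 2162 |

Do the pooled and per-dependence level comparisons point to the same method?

Light smokers: varenicline 756/1327 = 57.0%, the patch 44/64 = 68.8% → the patch
Moderate smokers: varenicline 10/35 = 28.6%, the patch 763/2162 = 35.3% → the patch
Overall: varenicline 766/1362 = 56.2%, the patch 807/2226 = 36.3% → varenicline
The patch wins each dependence group but varenicline wins overall — the comparison reverses. The patch's participants skew toward moderate smokers, which has a lower base rate.

No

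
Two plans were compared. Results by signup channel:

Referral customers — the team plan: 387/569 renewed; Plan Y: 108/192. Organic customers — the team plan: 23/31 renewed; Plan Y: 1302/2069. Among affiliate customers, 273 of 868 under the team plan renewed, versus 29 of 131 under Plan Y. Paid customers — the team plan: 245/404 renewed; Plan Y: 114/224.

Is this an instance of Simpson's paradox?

Yes

Referral: the team plan 387/569 = 68.0%, Plan Y 108/192 = 56.2% → the team plan
Organic: the team plan 23/31 = 74.2%, Plan Y 1302/2069 = 62.9% → the team plan
Affiliate: the team plan 273/868 = 31.5%, Plan Y 29/131 = 22.1% → the team plan
Paid: the team plan 245/404 = 60.6%, Plan Y 114/224 = 50.9% → the team plan
Overall: the team plan 928/1872 = 49.6%, Plan Y 1553/2616 = 59.4% → Plan Y
The team plan wins each signup group but Plan Y wins overall — the comparison reverses. The team plan's customers skew toward affiliate, which has a lower base rate.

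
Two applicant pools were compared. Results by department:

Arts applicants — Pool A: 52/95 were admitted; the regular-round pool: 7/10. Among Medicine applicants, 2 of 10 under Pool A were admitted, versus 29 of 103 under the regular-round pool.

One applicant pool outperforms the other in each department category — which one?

Arts: Pool A 52/95 = 54.7%, the regular-round pool 7/10 = 70.0% → the regular-round pool
Medicine: Pool A 2/10 = 20.0%, the regular-round pool 29/103 = 28.2% → the regular-round pool
The regular-round pool has the higher rate in both groups.

the regular-round pool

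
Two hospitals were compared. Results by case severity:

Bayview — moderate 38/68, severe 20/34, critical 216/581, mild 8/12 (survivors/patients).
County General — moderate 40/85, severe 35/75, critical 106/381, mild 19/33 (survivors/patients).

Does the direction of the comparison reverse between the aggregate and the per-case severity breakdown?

No

Moderate: Bayview 38/68 = 55.9%, County General 40/85 = 47.1% → Bayview
Severe: Bayview 20/34 = 58.8%, County General 35/75 = 46.7% → Bayview
Critical: Bayview 216/581 = 37.2%, County General 106/381 = 27.8% → Bayview
Mild: Bayview 8/12 = 66.7%, County General 19/33 = 57.6% → Bayview
Overall: Bayview 282/695 = 40.6%, County General 200/574 = 34.8% → Bayview
Bayview wins overall and in every case group — no reversal.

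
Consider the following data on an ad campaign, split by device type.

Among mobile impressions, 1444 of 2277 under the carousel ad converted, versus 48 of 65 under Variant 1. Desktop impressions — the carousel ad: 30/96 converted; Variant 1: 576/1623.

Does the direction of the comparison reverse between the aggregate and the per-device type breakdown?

Yes

Mobile: the carousel ad 1444/2277 = 63.4%, Variant 1 48/65 = 73.8% → Variant 1
Desktop: the carousel ad 30/96 = 31.2%, Variant 1 576/1623 = 35.5% → Variant 1
Overall: the carousel ad 1474/2373 = 62.1%, Variant 1 624/1688 = 37.0% → the carousel ad
Variant 1 wins each device group but the carousel ad wins overall — the comparison reverses. Variant 1's impressions skew toward desktop, which has a lower base rate.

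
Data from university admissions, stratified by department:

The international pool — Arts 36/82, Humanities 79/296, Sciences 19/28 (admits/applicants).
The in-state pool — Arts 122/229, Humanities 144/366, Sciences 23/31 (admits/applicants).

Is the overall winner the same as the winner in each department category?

Arts: the international pool 36/82 = 43.9%, the in-state pool 122/229 = 53.3% → the in-state pool
Humanities: the international pool 79/296 = 26.7%, the in-state pool 144/366 = 39.3% → the in-state pool
Sciences: the international pool 19/28 = 67.9%, the in-state pool 23/31 = 74.2% → the in-state pool
Overall: the international pool 134/406 = 33.0%, the in-state pool 289/626 = 46.2% → the in-state pool
The in-state pool wins overall and in every department group — no reversal.

Yes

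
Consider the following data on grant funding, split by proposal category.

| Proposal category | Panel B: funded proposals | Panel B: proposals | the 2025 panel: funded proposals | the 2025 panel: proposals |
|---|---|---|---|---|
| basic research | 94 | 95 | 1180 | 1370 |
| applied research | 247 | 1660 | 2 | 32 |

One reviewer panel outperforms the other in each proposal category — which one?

Panel B

Basic research: Panel B 94/95 = 98.9%, the 2025 panel 1180/1370 = 86.1% → Panel B
Applied research: Panel B 247/1660 = 14.9%, the 2025 panel 2/32 = 6.2% → Panel B
Panel B has the higher rate in both groups.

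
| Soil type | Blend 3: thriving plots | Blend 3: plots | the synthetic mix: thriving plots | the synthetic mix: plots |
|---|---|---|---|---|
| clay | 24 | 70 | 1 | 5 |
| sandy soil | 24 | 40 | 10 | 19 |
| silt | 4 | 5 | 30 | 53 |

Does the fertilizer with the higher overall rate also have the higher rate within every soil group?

No

Clay: Blend 3 24/70 = 34.3%, the synthetic mix 1/5 = 20.0% → Blend 3
Sandy soil: Blend 3 24/40 = 60.0%, the synthetic mix 10/19 = 52.6% → Blend 3
Silt: Blend 3 4/5 = 80.0%, the synthetic mix 30/53 = 56.6% → Blend 3
Overall: Blend 3 52/115 = 45.2%, the synthetic mix 41/77 = 53.2% → the synthetic mix
Blend 3 wins each soil group but the synthetic mix wins overall — the comparison reverses. Blend 3's plots skew toward clay, which has a lower base rate.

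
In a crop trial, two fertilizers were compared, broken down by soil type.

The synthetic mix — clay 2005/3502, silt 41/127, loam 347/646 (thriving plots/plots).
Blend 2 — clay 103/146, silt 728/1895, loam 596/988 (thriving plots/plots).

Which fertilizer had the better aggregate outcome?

Clay: the synthetic mix 2005/3502 = 57.3%, Blend 2 103/146 = 70.5% → Blend 2
Silt: the synthetic mix 41/127 = 32.3%, Blend 2 728/1895 = 38.4% → Blend 2
Loam: the synthetic mix 347/646 = 53.7%, Blend 2 596/988 = 60.3% → Blend 2
Overall: the synthetic mix 2393/4275 = 56.0%, Blend 2 1427/3029 = 47.1% → the synthetic mix
(Blend 2 wins every soil group but the synthetic mix wins overall — Blend 2's plots skew toward the low-rate silt group.)

the synthetic mix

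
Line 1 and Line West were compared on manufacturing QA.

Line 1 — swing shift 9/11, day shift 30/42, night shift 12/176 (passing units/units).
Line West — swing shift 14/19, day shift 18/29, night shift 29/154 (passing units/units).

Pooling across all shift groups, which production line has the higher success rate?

Line West

Swing shift: Line 1 9/11 = 81.8%, Line West 14/19 = 73.7% → Line 1
Day shift: Line 1 30/42 = 71.4%, Line West 18/29 = 62.1% → Line 1
Night shift: Line 1 12/176 = 6.8%, Line West 29/154 = 18.8% → Line West
Overall: Line 1 51/229 = 22.3%, Line West 61/202 = 30.2% → Line West
(Neither sweeps every shift group, but Line West has the higher pooled rate.)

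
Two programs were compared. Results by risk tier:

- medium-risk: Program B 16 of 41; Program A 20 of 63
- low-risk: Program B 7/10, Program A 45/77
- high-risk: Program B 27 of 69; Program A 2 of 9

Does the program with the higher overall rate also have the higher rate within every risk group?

No

Medium-risk: Program B 16/41 = 39.0%, Program A 20/63 = 31.7% → Program B
Low-risk: Program B 7/10 = 70.0%, Program A 45/77 = 58.4% → Program B
High-risk: Program B 27/69 = 39.1%, Program A 2/9 = 22.2% → Program B
Overall: Program B 50/120 = 41.7%, Program A 67/149 = 45.0% → Program A
Program B wins each risk group but Program A wins overall — the comparison reverses. Program B's participants skew toward high-risk, which has a lower base rate.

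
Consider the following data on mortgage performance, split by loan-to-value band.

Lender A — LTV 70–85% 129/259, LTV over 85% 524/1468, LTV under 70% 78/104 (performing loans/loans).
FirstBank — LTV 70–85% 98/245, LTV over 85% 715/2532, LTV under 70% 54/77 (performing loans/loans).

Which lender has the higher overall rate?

LTV 70–85%: Lender A 129/259 = 49.8%, FirstBank 98/245 = 40.0% → Lender A
LTV over 85%: Lender A 524/1468 = 35.7%, FirstBank 715/2532 = 28.2% → Lender A
LTV under 70%: Lender A 78/104 = 75.0%, FirstBank 54/77 = 70.1% → Lender A
Overall: Lender A 731/1831 = 39.9%, FirstBank 867/2854 = 30.4% → Lender A

Lender A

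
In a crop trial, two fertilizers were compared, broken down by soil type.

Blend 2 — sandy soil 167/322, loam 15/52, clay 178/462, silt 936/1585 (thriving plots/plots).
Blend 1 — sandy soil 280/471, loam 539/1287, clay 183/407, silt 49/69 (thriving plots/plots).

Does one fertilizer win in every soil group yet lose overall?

Yes

Sandy soil: Blend 2 167/322 = 51.9%, Blend 1 280/471 = 59.4% → Blend 1
Loam: Blend 2 15/52 = 28.8%, Blend 1 539/1287 = 41.9% → Blend 1
Clay: Blend 2 178/462 = 38.5%, Blend 1 183/407 = 45.0% → Blend 1
Silt: Blend 2 936/1585 = 59.1%, Blend 1 49/69 = 71.0% → Blend 1
Overall: Blend 2 1296/2421 = 53.5%, Blend 1 1051/2234 = 47.0% → Blend 2
Blend 1 wins each soil group but Blend 2 wins overall — the comparison reverses. Blend 1's plots skew toward loam, which has a lower base rate.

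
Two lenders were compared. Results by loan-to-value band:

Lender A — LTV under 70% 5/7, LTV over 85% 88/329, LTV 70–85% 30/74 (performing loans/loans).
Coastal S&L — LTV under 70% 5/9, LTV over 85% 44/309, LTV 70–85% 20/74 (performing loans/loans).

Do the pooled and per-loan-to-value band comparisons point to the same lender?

LTV under 70%: Lender A 5/7 = 71.4%, Coastal S&L 5/9 = 55.6% → Lender A
LTV over 85%: Lender A 88/329 = 26.7%, Coastal S&L 44/309 = 14.2% → Lender A
LTV 70–85%: Lender A 30/74 = 40.5%, Coastal S&L 20/74 = 27.0% → Lender A
Overall: Lender A 123/410 = 30.0%, Coastal S&L 69/392 = 17.6% → Lender A
Lender A wins overall and in every loan-to-value group — no reversal.

Yes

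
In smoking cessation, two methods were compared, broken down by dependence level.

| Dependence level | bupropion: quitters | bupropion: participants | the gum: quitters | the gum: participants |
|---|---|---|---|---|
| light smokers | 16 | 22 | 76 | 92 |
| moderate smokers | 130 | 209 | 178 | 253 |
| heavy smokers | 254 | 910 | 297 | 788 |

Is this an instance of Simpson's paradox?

No

Light smokers: bupropion 16/22 = 72.7%, the gum 76/92 = 82.6% → the gum
Moderate smokers: bupropion 130/209 = 62.2%, the gum 178/253 = 70.4% → the gum
Heavy smokers: bupropion 254/910 = 27.9%, the gum 297/788 = 37.7% → the gum
Overall: bupropion 400/1141 = 35.1%, the gum 551/1133 = 48.6% → the gum
The gum wins overall and in every dependence group — no reversal.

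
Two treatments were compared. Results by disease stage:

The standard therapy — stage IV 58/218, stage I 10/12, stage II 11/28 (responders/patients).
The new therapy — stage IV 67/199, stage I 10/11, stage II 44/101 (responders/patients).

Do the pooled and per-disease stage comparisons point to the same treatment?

Yes

Stage IV: the standard therapy 58/218 = 26.6%, the new therapy 67/199 = 33.7% → the new therapy
Stage I: the standard therapy 10/12 = 83.3%, the new therapy 10/11 = 90.9% → the new therapy
Stage II: the standard therapy 11/28 = 39.3%, the new therapy 44/101 = 43.6% → the new therapy
Overall: the standard therapy 79/258 = 30.6%, the new therapy 121/311 = 38.9% → the new therapy
The new therapy wins overall and in every disease group — no reversal.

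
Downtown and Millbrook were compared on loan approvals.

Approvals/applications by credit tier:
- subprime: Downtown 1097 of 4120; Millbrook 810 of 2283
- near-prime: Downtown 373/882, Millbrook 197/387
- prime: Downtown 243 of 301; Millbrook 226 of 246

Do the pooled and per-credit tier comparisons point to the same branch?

Subprime: Downtown 1097/4120 = 26.6%, Millbrook 810/2283 = 35.5% → Millbrook
Near-prime: Downtown 373/882 = 42.3%, Millbrook 197/387 = 50.9% → Millbrook
Prime: Downtown 243/301 = 80.7%, Millbrook 226/246 = 91.9% → Millbrook
Overall: Downtown 1713/5303 = 32.3%, Millbrook 1233/2916 = 42.3% → Millbrook
Millbrook wins overall and in every credit group — no reversal.

Yes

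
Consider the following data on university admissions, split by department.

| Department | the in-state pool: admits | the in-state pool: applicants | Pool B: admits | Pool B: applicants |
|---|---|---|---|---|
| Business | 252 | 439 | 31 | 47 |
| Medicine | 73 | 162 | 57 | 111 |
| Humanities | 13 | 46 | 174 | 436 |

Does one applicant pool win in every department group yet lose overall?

Yes

Business: the in-state pool 252/439 = 57.4%, Pool B 31/47 = 66.0% → Pool B
Medicine: the in-state pool 73/162 = 45.1%, Pool B 57/111 = 51.4% → Pool B
Humanities: the in-state pool 13/46 = 28.3%, Pool B 174/436 = 39.9% → Pool B
Overall: the in-state pool 338/647 = 52.2%, Pool B 262/594 = 44.1% → the in-state pool
Pool B wins each department group but the in-state pool wins overall — the comparison reverses. Pool B's applicants skew toward Humanities, which has a lower base rate.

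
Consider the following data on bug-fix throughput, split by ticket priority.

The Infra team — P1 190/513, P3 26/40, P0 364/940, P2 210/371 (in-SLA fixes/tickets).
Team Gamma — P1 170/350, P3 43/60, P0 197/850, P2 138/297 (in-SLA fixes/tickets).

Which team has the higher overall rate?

the Infra team

P1: the Infra team 190/513 = 37.0%, Team Gamma 170/350 = 48.6% → Team Gamma
P3: the Infra team 26/40 = 65.0%, Team Gamma 43/60 = 71.7% → Team Gamma
P0: the Infra team 364/940 = 38.7%, Team Gamma 197/850 = 23.2% → the Infra team
P2: the Infra team 210/371 = 56.6%, Team Gamma 138/297 = 46.5% → the Infra team
Overall: the Infra team 790/1864 = 42.4%, Team Gamma 548/1557 = 35.2% → the Infra team
(Neither sweeps every ticket group, but the Infra team has the higher pooled rate.)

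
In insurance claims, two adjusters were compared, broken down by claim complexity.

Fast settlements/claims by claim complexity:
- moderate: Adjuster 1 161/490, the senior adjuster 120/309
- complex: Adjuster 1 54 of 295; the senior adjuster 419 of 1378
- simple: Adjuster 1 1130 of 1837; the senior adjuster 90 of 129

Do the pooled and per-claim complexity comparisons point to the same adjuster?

Moderate: Adjuster 1 161/490 = 32.9%, the senior adjuster 120/309 = 38.8% → the senior adjuster
Complex: Adjuster 1 54/295 = 18.3%, the senior adjuster 419/1378 = 30.4% → the senior adjuster
Simple: Adjuster 1 1130/1837 = 61.5%, the senior adjuster 90/129 = 69.8% → the senior adjuster
Overall: Adjuster 1 1345/2622 = 51.3%, the senior adjuster 629/1816 = 34.6% → Adjuster 1
The senior adjuster wins each claim group but Adjuster 1 wins overall — the comparison reverses. The senior adjuster's claims skew toward complex, which has a lower base rate.

No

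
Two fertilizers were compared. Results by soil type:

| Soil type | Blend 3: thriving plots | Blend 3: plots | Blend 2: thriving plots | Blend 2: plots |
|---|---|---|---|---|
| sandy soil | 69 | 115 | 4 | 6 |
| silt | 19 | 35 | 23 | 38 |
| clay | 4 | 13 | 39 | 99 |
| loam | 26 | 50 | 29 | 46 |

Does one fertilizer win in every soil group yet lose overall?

Sandy soil: Blend 3 69/115 = 60.0%, Blend 2 4/6 = 66.7% → Blend 2
Silt: Blend 3 19/35 = 54.3%, Blend 2 23/38 = 60.5% → Blend 2
Clay: Blend 3 4/13 = 30.8%, Blend 2 39/99 = 39.4% → Blend 2
Loam: Blend 3 26/50 = 52.0%, Blend 2 29/46 = 63.0% → Blend 2
Overall: Blend 3 118/213 = 55.4%, Blend 2 95/189 = 50.3% → Blend 3
Blend 2 wins each soil group but Blend 3 wins overall — the comparison reverses. Blend 2's plots skew toward clay, which has a lower base rate.

Yes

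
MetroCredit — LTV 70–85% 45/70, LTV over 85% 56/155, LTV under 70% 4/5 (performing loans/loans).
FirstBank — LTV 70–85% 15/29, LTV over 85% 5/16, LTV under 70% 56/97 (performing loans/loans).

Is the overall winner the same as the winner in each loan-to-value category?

No

LTV 70–85%: MetroCredit 45/70 = 64.3%, FirstBank 15/29 = 51.7% → MetroCredit
LTV over 85%: MetroCredit 56/155 = 36.1%, FirstBank 5/16 = 31.2% → MetroCredit
LTV under 70%: MetroCredit 4/5 = 80.0%, FirstBank 56/97 = 57.7% → MetroCredit
Overall: MetroCredit 105/230 = 45.7%, FirstBank 76/142 = 53.5% → FirstBank
MetroCredit wins each loan-to-value group but FirstBank wins overall — the comparison reverses. MetroCredit's loans skew toward LTV over 85%, which has a lower base rate.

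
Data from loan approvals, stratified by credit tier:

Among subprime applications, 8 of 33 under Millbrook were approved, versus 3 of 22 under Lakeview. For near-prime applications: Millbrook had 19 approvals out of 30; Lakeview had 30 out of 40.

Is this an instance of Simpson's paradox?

Subprime: Millbrook 8/33 = 24.2%, Lakeview 3/22 = 13.6% → Millbrook
Near-prime: Millbrook 19/30 = 63.3%, Lakeview 30/40 = 75.0% → Lakeview
Overall: Millbrook 27/63 = 42.9%, Lakeview 33/62 = 53.2% → Lakeview
Neither sweeps: Millbrook wins 1 of 2 groups, Lakeview wins 1. Lakeview wins overall but not every group — no Simpson reversal.

No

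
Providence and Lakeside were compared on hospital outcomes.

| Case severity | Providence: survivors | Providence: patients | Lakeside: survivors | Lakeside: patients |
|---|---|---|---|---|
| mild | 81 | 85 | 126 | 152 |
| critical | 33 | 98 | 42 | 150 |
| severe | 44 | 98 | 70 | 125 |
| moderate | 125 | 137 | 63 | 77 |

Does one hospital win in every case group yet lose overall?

Mild: Providence 81/85 = 95.3%, Lakeside 126/152 = 82.9% → Providence
Critical: Providence 33/98 = 33.7%, Lakeside 42/150 = 28.0% → Providence
Severe: Providence 44/98 = 44.9%, Lakeside 70/125 = 56.0% → Lakeside
Moderate: Providence 125/137 = 91.2%, Lakeside 63/77 = 81.8% → Providence
Overall: Providence 283/418 = 67.7%, Lakeside 301/504 = 59.7% → Providence
Neither sweeps: Providence wins 3 of 4 groups, Lakeside wins 1. Providence wins overall but not every group — no Simpson reversal.

No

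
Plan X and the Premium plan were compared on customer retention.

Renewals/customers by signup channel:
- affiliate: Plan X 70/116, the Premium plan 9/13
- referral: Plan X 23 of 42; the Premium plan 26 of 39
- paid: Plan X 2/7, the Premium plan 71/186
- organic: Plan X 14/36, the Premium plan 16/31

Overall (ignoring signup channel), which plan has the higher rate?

Affiliate: Plan X 70/116 = 60.3%, the Premium plan 9/13 = 69.2% → the Premium plan
Referral: Plan X 23/42 = 54.8%, the Premium plan 26/39 = 66.7% → the Premium plan
Paid: Plan X 2/7 = 28.6%, the Premium plan 71/186 = 38.2% → the Premium plan
Organic: Plan X 14/36 = 38.9%, the Premium plan 16/31 = 51.6% → the Premium plan
Overall: Plan X 109/201 = 54.2%, the Premium plan 122/269 = 45.4% → Plan X
(The Premium plan wins every signup group but Plan X wins overall — the Premium plan's customers skew toward the low-rate paid group.)

Plan X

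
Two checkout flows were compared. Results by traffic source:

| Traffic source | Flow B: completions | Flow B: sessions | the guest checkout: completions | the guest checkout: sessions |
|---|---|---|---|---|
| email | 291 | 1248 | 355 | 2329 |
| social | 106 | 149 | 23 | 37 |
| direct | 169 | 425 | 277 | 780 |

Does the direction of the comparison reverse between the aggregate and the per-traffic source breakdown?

Email: Flow B 291/1248 = 23.3%, the guest checkout 355/2329 = 15.2% → Flow B
Social: Flow B 106/149 = 71.1%, the guest checkout 23/37 = 62.2% → Flow B
Direct: Flow B 169/425 = 39.8%, the guest checkout 277/780 = 35.5% → Flow B
Overall: Flow B 566/1822 = 31.1%, the guest checkout 655/3146 = 20.8% → Flow B
Flow B wins overall and in every traffic group — no reversal.

No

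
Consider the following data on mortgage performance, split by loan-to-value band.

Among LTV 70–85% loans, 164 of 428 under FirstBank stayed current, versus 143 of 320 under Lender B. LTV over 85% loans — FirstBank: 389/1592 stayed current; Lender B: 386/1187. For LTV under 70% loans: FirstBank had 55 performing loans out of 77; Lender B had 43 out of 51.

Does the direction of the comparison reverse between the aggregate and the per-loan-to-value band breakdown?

No

LTV 70–85%: FirstBank 164/428 = 38.3%, Lender B 143/320 = 44.7% → Lender B
LTV over 85%: FirstBank 389/1592 = 24.4%, Lender B 386/1187 = 32.5% → Lender B
LTV under 70%: FirstBank 55/77 = 71.4%, Lender B 43/51 = 84.3% → Lender B
Overall: FirstBank 608/2097 = 29.0%, Lender B 572/1558 = 36.7% → Lender B
Lender B wins overall and in every loan-to-value group — no reversal.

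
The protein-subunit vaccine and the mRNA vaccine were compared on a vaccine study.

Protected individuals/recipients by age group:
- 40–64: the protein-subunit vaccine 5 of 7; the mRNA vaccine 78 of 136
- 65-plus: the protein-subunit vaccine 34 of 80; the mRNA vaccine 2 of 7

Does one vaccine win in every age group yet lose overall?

40–64: the protein-subunit vaccine 5/7 = 71.4%, the mRNA vaccine 78/136 = 57.4% → the protein-subunit vaccine
65-plus: the protein-subunit vaccine 34/80 = 42.5%, the mRNA vaccine 2/7 = 28.6% → the protein-subunit vaccine
Overall: the protein-subunit vaccine 39/87 = 44.8%, the mRNA vaccine 80/143 = 55.9% → the mRNA vaccine
The protein-subunit vaccine wins each age group but the mRNA vaccine wins overall — the comparison reverses. The protein-subunit vaccine's recipients skew toward 65-plus, which has a lower base rate.

Yes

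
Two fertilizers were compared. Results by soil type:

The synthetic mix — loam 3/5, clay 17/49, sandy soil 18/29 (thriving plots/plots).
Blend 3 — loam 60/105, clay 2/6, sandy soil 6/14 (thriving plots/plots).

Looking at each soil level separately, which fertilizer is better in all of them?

the synthetic mix

Loam: the synthetic mix 3/5 = 60.0%, Blend 3 60/105 = 57.1% → the synthetic mix
Clay: the synthetic mix 17/49 = 34.7%, Blend 3 2/6 = 33.3% → the synthetic mix
Sandy soil: the synthetic mix 18/29 = 62.1%, Blend 3 6/14 = 42.9% → the synthetic mix
The synthetic mix has the higher rate in all 3 groups.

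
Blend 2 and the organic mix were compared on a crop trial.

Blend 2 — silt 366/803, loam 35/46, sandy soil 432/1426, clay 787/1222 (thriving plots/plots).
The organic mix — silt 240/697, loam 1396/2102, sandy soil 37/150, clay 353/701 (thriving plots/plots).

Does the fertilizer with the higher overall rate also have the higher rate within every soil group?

No

Silt: Blend 2 366/803 = 45.6%, the organic mix 240/697 = 34.4% → Blend 2
Loam: Blend 2 35/46 = 76.1%, the organic mix 1396/2102 = 66.4% → Blend 2
Sandy soil: Blend 2 432/1426 = 30.3%, the organic mix 37/150 = 24.7% → Blend 2
Clay: Blend 2 787/1222 = 64.4%, the organic mix 353/701 = 50.4% → Blend 2
Overall: Blend 2 1620/3497 = 46.3%, the organic mix 2026/3650 = 55.5% → the organic mix
Blend 2 wins each soil group but the organic mix wins overall — the comparison reverses. Blend 2's plots skew toward sandy soil, which has a lower base rate.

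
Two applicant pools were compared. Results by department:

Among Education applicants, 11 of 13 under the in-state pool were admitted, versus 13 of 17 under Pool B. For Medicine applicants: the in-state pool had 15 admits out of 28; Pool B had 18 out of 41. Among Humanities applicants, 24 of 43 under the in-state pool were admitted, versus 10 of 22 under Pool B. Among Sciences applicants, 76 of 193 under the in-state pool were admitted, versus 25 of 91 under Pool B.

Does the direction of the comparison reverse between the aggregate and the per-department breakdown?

Education: the in-state pool 11/13 = 84.6%, Pool B 13/17 = 76.5% → the in-state pool
Medicine: the in-state pool 15/28 = 53.6%, Pool B 18/41 = 43.9% → the in-state pool
Humanities: the in-state pool 24/43 = 55.8%, Pool B 10/22 = 45.5% → the in-state pool
Sciences: the in-state pool 76/193 = 39.4%, Pool B 25/91 = 27.5% → the in-state pool
Overall: the in-state pool 126/277 = 45.5%, Pool B 66/171 = 38.6% → the in-state pool
The in-state pool wins overall and in every department group — no reversal.

No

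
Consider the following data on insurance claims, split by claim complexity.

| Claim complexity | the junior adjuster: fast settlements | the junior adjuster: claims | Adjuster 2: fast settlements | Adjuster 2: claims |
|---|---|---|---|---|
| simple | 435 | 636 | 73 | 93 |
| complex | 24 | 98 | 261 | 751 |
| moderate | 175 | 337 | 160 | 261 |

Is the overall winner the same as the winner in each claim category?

Simple: the junior adjuster 435/636 = 68.4%, Adjuster 2 73/93 = 78.5% → Adjuster 2
Complex: the junior adjuster 24/98 = 24.5%, Adjuster 2 261/751 = 34.8% → Adjuster 2
Moderate: the junior adjuster 175/337 = 51.9%, Adjuster 2 160/261 = 61.3% → Adjuster 2
Overall: the junior adjuster 634/1071 = 59.2%, Adjuster 2 494/1105 = 44.7% → the junior adjuster
Adjuster 2 wins each claim group but the junior adjuster wins overall — the comparison reverses. Adjuster 2's claims skew toward complex, which has a lower base rate.

No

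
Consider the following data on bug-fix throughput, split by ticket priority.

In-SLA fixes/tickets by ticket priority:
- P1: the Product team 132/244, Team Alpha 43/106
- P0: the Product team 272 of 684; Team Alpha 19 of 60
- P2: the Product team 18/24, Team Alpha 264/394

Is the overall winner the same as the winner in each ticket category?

No

P1: the Product team 132/244 = 54.1%, Team Alpha 43/106 = 40.6% → the Product team
P0: the Product team 272/684 = 39.8%, Team Alpha 19/60 = 31.7% → the Product team
P2: the Product team 18/24 = 75.0%, Team Alpha 264/394 = 67.0% → the Product team
Overall: the Product team 422/952 = 44.3%, Team Alpha 326/560 = 58.2% → Team Alpha
The Product team wins each ticket group but Team Alpha wins overall — the comparison reverses. The Product team's tickets skew toward P0, which has a lower base rate.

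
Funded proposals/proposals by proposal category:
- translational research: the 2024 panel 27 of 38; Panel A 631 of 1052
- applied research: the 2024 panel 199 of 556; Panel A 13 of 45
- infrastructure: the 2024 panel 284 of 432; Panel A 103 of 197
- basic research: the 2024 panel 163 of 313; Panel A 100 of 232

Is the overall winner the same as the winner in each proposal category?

No

Translational research: the 2024 panel 27/38 = 71.1%, Panel A 631/1052 = 60.0% → the 2024 panel
Applied research: the 2024 panel 199/556 = 35.8%, Panel A 13/45 = 28.9% → the 2024 panel
Infrastructure: the 2024 panel 284/432 = 65.7%, Panel A 103/197 = 52.3% → the 2024 panel
Basic research: the 2024 panel 163/313 = 52.1%, Panel A 100/232 = 43.1% → the 2024 panel
Overall: the 2024 panel 673/1339 = 50.3%, Panel A 847/1526 = 55.5% → Panel A
The 2024 panel wins each proposal group but Panel A wins overall — the comparison reverses. The 2024 panel's proposals skew toward applied research, which has a lower base rate.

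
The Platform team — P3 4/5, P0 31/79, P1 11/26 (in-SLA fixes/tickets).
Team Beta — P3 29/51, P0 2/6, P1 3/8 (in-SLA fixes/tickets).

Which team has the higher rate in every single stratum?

the Platform team

P3: the Platform team 4/5 = 80.0%, Team Beta 29/51 = 56.9% → the Platform team
P0: the Platform team 31/79 = 39.2%, Team Beta 2/6 = 33.3% → the Platform team
P1: the Platform team 11/26 = 42.3%, Team Beta 3/8 = 37.5% → the Platform team
The Platform team has the higher rate in all 3 groups.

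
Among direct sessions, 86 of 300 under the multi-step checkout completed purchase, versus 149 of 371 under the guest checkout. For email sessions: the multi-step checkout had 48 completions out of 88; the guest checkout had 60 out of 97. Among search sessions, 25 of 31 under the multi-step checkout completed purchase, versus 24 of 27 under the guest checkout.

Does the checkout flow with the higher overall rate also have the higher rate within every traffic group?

Yes

Direct: the multi-step checkout 86/300 = 28.7%, the guest checkout 149/371 = 40.2% → the guest checkout
Email: the multi-step checkout 48/88 = 54.5%, the guest checkout 60/97 = 61.9% → the guest checkout
Search: the multi-step checkout 25/31 = 80.6%, the guest checkout 24/27 = 88.9% → the guest checkout
Overall: the multi-step checkout 159/419 = 37.9%, the guest checkout 233/495 = 47.1% → the guest checkout
The guest checkout wins overall and in every traffic group — no reversal.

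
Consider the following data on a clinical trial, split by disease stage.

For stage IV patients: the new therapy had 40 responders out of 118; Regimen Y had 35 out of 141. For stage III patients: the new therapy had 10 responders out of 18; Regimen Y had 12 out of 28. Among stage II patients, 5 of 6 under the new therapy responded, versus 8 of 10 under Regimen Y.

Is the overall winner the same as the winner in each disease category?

Yes

Stage IV: the new therapy 40/118 = 33.9%, Regimen Y 35/141 = 24.8% → the new therapy
Stage III: the new therapy 10/18 = 55.6%, Regimen Y 12/28 = 42.9% → the new therapy
Stage II: the new therapy 5/6 = 83.3%, Regimen Y 8/10 = 80.0% → the new therapy
Overall: the new therapy 55/142 = 38.7%, Regimen Y 55/179 = 30.7% → the new therapy
The new therapy wins overall and in every disease group — no reversal.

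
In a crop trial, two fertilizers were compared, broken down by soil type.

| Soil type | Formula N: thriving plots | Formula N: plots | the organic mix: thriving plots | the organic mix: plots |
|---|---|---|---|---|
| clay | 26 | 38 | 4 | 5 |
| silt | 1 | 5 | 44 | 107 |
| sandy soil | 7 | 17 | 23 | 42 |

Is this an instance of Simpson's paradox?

Clay: Formula N 26/38 = 68.4%, the organic mix 4/5 = 80.0% → the organic mix
Silt: Formula N 1/5 = 20.0%, the organic mix 44/107 = 41.1% → the organic mix
Sandy soil: Formula N 7/17 = 41.2%, the organic mix 23/42 = 54.8% → the organic mix
Overall: Formula N 34/60 = 56.7%, the organic mix 71/154 = 46.1% → Formula N
The organic mix wins each soil group but Formula N wins overall — the comparison reverses. The organic mix's plots skew toward silt, which has a lower base rate.

Yes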